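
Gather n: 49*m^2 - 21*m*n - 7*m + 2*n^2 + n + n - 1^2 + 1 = 49*m^2 - 7*m + 2*n^2 + n*(2 - 21*m)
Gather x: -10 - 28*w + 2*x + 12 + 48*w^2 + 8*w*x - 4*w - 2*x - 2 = 48*w^2 + 8*w*x - 32*w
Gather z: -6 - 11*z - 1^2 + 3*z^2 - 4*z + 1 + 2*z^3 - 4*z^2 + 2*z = 2*z^3 - z^2 - 13*z - 6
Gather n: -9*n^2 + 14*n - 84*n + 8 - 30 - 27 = -9*n^2 - 70*n - 49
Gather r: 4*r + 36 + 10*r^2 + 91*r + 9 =10*r^2 + 95*r + 45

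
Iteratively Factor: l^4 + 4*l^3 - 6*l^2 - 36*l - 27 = (l + 3)*(l^3 + l^2 - 9*l - 9) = (l + 3)^2*(l^2 - 2*l - 3) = (l - 3)*(l + 3)^2*(l + 1)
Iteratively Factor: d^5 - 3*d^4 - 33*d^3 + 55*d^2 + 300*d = (d + 4)*(d^4 - 7*d^3 - 5*d^2 + 75*d) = d*(d + 4)*(d^3 - 7*d^2 - 5*d + 75) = d*(d + 3)*(d + 4)*(d^2 - 10*d + 25) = d*(d - 5)*(d + 3)*(d + 4)*(d - 5)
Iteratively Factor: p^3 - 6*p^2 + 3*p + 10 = (p + 1)*(p^2 - 7*p + 10) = (p - 2)*(p + 1)*(p - 5)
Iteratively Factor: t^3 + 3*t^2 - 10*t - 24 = (t - 3)*(t^2 + 6*t + 8) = (t - 3)*(t + 2)*(t + 4)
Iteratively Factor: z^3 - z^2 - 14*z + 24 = (z - 3)*(z^2 + 2*z - 8) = (z - 3)*(z - 2)*(z + 4)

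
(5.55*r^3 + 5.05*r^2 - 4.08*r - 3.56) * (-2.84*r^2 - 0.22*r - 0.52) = -15.762*r^5 - 15.563*r^4 + 7.5902*r^3 + 8.382*r^2 + 2.9048*r + 1.8512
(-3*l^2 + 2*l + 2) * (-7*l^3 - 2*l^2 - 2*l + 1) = 21*l^5 - 8*l^4 - 12*l^3 - 11*l^2 - 2*l + 2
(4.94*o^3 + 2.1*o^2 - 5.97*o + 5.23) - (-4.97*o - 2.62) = 4.94*o^3 + 2.1*o^2 - 1.0*o + 7.85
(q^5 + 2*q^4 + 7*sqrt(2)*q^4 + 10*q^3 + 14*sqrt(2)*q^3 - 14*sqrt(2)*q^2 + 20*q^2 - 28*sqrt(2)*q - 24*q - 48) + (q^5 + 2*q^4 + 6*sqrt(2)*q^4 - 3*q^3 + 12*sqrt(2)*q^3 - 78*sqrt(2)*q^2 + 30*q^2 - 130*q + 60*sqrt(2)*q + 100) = 2*q^5 + 4*q^4 + 13*sqrt(2)*q^4 + 7*q^3 + 26*sqrt(2)*q^3 - 92*sqrt(2)*q^2 + 50*q^2 - 154*q + 32*sqrt(2)*q + 52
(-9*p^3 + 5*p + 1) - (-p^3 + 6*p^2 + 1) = -8*p^3 - 6*p^2 + 5*p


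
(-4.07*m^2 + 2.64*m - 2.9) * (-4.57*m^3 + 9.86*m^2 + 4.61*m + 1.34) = 18.5999*m^5 - 52.195*m^4 + 20.5207*m^3 - 21.8774*m^2 - 9.8314*m - 3.886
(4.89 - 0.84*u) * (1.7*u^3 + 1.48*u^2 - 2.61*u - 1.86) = -1.428*u^4 + 7.0698*u^3 + 9.4296*u^2 - 11.2005*u - 9.0954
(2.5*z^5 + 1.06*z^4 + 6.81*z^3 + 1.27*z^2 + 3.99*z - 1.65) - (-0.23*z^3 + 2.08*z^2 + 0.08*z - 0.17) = 2.5*z^5 + 1.06*z^4 + 7.04*z^3 - 0.81*z^2 + 3.91*z - 1.48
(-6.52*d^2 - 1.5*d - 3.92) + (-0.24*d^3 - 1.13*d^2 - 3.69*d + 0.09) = -0.24*d^3 - 7.65*d^2 - 5.19*d - 3.83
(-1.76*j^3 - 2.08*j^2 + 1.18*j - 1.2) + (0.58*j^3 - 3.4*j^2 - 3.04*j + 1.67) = -1.18*j^3 - 5.48*j^2 - 1.86*j + 0.47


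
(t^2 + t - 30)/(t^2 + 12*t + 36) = (t - 5)/(t + 6)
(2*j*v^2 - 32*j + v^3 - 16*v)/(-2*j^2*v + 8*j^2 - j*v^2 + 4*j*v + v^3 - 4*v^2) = (2*j*v + 8*j + v^2 + 4*v)/(-2*j^2 - j*v + v^2)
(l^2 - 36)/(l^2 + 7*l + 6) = (l - 6)/(l + 1)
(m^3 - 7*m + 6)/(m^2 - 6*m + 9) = (m^3 - 7*m + 6)/(m^2 - 6*m + 9)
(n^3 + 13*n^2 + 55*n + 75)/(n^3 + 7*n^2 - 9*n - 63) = (n^2 + 10*n + 25)/(n^2 + 4*n - 21)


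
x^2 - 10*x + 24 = (x - 6)*(x - 4)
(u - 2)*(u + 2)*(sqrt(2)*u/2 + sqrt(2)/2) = sqrt(2)*u^3/2 + sqrt(2)*u^2/2 - 2*sqrt(2)*u - 2*sqrt(2)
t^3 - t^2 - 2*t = t*(t - 2)*(t + 1)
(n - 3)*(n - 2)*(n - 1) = n^3 - 6*n^2 + 11*n - 6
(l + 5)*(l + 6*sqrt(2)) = l^2 + 5*l + 6*sqrt(2)*l + 30*sqrt(2)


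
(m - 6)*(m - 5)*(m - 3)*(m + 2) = m^4 - 12*m^3 + 35*m^2 + 36*m - 180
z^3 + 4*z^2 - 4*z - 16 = (z - 2)*(z + 2)*(z + 4)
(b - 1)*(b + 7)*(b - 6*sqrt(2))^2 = b^4 - 12*sqrt(2)*b^3 + 6*b^3 - 72*sqrt(2)*b^2 + 65*b^2 + 84*sqrt(2)*b + 432*b - 504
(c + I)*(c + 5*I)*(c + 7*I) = c^3 + 13*I*c^2 - 47*c - 35*I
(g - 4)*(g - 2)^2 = g^3 - 8*g^2 + 20*g - 16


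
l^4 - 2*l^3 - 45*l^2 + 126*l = l*(l - 6)*(l - 3)*(l + 7)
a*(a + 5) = a^2 + 5*a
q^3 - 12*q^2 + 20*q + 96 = (q - 8)*(q - 6)*(q + 2)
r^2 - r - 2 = (r - 2)*(r + 1)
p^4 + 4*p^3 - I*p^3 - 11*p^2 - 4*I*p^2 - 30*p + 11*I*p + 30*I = (p - 3)*(p + 2)*(p + 5)*(p - I)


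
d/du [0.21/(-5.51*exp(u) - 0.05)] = 1.1571*exp(u)/(5.51*exp(u) + 0.05)^2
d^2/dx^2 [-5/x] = -10/x^3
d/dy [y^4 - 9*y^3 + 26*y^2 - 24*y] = 4*y^3 - 27*y^2 + 52*y - 24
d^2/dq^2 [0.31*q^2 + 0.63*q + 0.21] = 0.620000000000000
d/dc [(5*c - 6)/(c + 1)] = 11/(c + 1)^2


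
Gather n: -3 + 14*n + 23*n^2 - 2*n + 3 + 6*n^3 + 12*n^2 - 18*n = 6*n^3 + 35*n^2 - 6*n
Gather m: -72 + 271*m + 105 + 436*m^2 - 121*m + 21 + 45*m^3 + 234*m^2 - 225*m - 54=45*m^3 + 670*m^2 - 75*m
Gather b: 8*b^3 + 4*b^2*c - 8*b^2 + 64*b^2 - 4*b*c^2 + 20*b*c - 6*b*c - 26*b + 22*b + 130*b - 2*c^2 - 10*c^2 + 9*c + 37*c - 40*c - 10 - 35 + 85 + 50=8*b^3 + b^2*(4*c + 56) + b*(-4*c^2 + 14*c + 126) - 12*c^2 + 6*c + 90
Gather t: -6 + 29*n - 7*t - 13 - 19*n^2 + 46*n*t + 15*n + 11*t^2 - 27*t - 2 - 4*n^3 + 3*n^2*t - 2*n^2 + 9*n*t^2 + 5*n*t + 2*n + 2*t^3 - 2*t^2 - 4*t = -4*n^3 - 21*n^2 + 46*n + 2*t^3 + t^2*(9*n + 9) + t*(3*n^2 + 51*n - 38) - 21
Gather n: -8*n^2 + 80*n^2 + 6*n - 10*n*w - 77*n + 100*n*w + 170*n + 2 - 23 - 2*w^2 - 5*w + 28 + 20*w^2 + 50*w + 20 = 72*n^2 + n*(90*w + 99) + 18*w^2 + 45*w + 27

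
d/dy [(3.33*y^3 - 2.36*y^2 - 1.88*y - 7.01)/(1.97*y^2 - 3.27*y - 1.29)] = (6.5601*y^4 - 21.7782*y^3 - 1.4663*y^2 + 33.7082*y - 20.4975)/(3.8809*y^4 - 12.8838*y^3 + 5.6103*y^2 + 8.4366*y + 1.6641)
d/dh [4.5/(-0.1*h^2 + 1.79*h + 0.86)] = (0.9*h - 8.055)/(-0.1*h^2 + 1.79*h + 0.86)^2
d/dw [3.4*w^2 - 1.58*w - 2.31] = 6.8*w - 1.58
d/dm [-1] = 0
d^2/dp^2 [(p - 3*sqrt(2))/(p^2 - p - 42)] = 2*(-(p - 3*sqrt(2))*(2*p - 1)^2 + (-3*p + 1 + 3*sqrt(2))*(-p^2 + p + 42))/(-p^2 + p + 42)^3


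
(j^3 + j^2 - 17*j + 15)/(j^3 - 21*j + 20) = (j - 3)/(j - 4)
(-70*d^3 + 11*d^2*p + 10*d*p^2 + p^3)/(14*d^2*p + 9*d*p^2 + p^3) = (-10*d^2 + 3*d*p + p^2)/(p*(2*d + p))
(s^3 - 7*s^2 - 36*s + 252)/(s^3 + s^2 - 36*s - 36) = (s - 7)/(s + 1)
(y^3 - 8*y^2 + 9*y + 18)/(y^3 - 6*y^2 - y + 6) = (y - 3)/(y - 1)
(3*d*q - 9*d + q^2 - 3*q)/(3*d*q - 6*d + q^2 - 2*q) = (q - 3)/(q - 2)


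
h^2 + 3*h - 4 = (h - 1)*(h + 4)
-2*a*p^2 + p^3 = p^2*(-2*a + p)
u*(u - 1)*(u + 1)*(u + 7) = u^4 + 7*u^3 - u^2 - 7*u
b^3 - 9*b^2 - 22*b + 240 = (b - 8)*(b - 6)*(b + 5)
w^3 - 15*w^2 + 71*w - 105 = (w - 7)*(w - 5)*(w - 3)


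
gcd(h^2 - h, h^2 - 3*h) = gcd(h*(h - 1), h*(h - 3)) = h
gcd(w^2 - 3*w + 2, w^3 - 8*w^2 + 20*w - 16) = w - 2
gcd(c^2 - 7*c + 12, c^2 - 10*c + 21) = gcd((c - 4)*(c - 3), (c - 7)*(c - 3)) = c - 3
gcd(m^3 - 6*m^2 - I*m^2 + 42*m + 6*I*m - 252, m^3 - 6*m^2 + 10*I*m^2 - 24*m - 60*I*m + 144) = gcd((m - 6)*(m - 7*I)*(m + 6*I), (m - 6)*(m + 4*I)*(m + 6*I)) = m^2 + m*(-6 + 6*I) - 36*I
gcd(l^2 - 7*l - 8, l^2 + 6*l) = 1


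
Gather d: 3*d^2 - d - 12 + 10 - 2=3*d^2 - d - 4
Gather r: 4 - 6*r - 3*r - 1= 3 - 9*r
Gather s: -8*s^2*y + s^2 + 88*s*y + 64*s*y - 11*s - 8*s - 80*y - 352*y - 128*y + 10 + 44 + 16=s^2*(1 - 8*y) + s*(152*y - 19) - 560*y + 70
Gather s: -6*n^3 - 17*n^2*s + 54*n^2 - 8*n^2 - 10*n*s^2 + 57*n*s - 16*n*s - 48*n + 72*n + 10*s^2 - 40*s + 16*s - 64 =-6*n^3 + 46*n^2 + 24*n + s^2*(10 - 10*n) + s*(-17*n^2 + 41*n - 24) - 64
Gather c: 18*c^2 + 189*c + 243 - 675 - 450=18*c^2 + 189*c - 882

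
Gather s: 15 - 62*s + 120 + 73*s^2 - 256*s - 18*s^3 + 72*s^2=-18*s^3 + 145*s^2 - 318*s + 135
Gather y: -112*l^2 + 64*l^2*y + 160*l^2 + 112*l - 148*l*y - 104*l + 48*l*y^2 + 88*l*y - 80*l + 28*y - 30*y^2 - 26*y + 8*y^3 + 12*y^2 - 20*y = 48*l^2 - 72*l + 8*y^3 + y^2*(48*l - 18) + y*(64*l^2 - 60*l - 18)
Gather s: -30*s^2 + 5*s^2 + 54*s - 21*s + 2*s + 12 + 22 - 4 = -25*s^2 + 35*s + 30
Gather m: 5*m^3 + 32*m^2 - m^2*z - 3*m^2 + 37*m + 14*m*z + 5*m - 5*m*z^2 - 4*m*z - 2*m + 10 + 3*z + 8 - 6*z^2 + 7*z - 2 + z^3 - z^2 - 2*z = 5*m^3 + m^2*(29 - z) + m*(-5*z^2 + 10*z + 40) + z^3 - 7*z^2 + 8*z + 16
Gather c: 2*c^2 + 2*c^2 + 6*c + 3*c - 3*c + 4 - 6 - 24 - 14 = 4*c^2 + 6*c - 40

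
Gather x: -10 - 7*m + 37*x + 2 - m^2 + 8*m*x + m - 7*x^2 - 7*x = -m^2 - 6*m - 7*x^2 + x*(8*m + 30) - 8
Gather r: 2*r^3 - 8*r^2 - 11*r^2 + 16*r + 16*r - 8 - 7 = 2*r^3 - 19*r^2 + 32*r - 15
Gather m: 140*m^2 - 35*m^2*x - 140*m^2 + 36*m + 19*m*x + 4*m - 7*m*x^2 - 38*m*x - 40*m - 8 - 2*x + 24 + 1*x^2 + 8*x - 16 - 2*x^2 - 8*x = -35*m^2*x + m*(-7*x^2 - 19*x) - x^2 - 2*x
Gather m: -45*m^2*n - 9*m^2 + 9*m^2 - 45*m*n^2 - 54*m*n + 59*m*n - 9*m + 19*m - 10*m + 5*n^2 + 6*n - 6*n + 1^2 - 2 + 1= -45*m^2*n + m*(-45*n^2 + 5*n) + 5*n^2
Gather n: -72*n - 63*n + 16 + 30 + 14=60 - 135*n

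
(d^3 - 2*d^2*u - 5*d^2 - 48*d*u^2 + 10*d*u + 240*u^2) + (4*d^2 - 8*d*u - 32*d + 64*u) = d^3 - 2*d^2*u - d^2 - 48*d*u^2 + 2*d*u - 32*d + 240*u^2 + 64*u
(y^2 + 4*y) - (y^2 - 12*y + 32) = 16*y - 32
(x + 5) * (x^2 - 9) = x^3 + 5*x^2 - 9*x - 45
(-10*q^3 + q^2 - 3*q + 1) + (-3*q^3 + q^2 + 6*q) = -13*q^3 + 2*q^2 + 3*q + 1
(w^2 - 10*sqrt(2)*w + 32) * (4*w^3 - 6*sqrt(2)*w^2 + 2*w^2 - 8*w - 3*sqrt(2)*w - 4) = 4*w^5 - 46*sqrt(2)*w^4 + 2*w^4 - 23*sqrt(2)*w^3 + 240*w^3 - 112*sqrt(2)*w^2 + 120*w^2 - 256*w - 56*sqrt(2)*w - 128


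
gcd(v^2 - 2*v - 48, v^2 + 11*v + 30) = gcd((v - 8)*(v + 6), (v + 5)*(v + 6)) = v + 6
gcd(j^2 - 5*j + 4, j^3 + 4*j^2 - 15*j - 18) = 1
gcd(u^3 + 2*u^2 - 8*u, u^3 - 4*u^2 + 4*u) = u^2 - 2*u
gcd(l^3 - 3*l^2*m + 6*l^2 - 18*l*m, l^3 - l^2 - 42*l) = l^2 + 6*l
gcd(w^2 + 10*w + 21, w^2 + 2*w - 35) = w + 7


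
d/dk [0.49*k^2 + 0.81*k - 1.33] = 0.98*k + 0.81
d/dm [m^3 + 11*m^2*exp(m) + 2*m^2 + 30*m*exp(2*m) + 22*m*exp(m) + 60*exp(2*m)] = 11*m^2*exp(m) + 3*m^2 + 60*m*exp(2*m) + 44*m*exp(m) + 4*m + 150*exp(2*m) + 22*exp(m)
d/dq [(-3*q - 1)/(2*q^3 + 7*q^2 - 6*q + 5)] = (12*q^3 + 27*q^2 + 14*q - 21)/(4*q^6 + 28*q^5 + 25*q^4 - 64*q^3 + 106*q^2 - 60*q + 25)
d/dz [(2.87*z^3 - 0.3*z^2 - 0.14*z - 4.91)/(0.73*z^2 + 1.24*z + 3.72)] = (2.0951*z^4 + 7.1176*z^3 + 31.7594*z^2 + 4.9366*z + 5.5676)/(0.5329*z^4 + 1.8104*z^3 + 6.9688*z^2 + 9.2256*z + 13.8384)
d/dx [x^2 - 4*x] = 2*x - 4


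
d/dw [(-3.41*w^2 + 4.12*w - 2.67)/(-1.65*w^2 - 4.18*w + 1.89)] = (21.0518*w^2 - 21.7008*w - 3.3738)/(2.7225*w^4 + 13.794*w^3 + 11.2354*w^2 - 15.8004*w + 3.5721)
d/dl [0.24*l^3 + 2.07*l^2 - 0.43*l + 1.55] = 0.72*l^2 + 4.14*l - 0.43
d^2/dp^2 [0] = 0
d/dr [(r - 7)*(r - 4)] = 2*r - 11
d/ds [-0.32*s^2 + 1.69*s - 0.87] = 1.69 - 0.64*s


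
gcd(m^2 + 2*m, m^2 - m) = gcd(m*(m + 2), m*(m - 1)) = m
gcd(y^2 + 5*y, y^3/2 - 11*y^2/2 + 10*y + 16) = 1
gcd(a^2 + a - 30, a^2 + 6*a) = a + 6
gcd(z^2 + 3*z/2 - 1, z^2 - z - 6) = z + 2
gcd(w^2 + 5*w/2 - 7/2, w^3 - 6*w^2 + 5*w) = w - 1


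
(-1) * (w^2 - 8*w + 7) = -w^2 + 8*w - 7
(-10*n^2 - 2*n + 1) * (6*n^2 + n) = -60*n^4 - 22*n^3 + 4*n^2 + n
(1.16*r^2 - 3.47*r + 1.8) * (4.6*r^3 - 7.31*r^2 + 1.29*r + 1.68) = 5.336*r^5 - 24.4416*r^4 + 35.1421*r^3 - 15.6855*r^2 - 3.5076*r + 3.024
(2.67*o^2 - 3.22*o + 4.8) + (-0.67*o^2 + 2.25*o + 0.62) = 2.0*o^2 - 0.97*o + 5.42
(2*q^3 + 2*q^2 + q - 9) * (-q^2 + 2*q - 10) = -2*q^5 + 2*q^4 - 17*q^3 - 9*q^2 - 28*q + 90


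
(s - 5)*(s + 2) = s^2 - 3*s - 10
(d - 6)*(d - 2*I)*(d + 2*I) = d^3 - 6*d^2 + 4*d - 24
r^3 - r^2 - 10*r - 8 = (r - 4)*(r + 1)*(r + 2)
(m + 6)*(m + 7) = m^2 + 13*m + 42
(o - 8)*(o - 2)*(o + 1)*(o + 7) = o^4 - 2*o^3 - 57*o^2 + 58*o + 112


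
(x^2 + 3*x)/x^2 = (x + 3)/x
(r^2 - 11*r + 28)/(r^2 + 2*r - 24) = (r - 7)/(r + 6)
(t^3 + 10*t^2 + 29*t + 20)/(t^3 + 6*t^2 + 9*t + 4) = (t + 5)/(t + 1)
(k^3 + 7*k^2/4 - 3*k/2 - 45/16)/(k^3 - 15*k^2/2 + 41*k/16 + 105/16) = (4*k^2 + 12*k + 9)/(4*k^2 - 25*k - 21)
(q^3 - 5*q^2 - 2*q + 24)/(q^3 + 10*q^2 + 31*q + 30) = (q^2 - 7*q + 12)/(q^2 + 8*q + 15)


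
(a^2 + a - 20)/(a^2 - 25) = (a - 4)/(a - 5)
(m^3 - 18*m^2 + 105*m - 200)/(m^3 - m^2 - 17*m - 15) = (m^2 - 13*m + 40)/(m^2 + 4*m + 3)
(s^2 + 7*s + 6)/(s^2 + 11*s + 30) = (s + 1)/(s + 5)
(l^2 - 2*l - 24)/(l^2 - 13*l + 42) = (l + 4)/(l - 7)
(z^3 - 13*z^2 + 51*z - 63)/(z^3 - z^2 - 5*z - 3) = (z^2 - 10*z + 21)/(z^2 + 2*z + 1)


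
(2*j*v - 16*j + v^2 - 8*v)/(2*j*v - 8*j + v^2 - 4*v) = (v - 8)/(v - 4)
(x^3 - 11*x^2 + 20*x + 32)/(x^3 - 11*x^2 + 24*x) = (x^2 - 3*x - 4)/(x*(x - 3))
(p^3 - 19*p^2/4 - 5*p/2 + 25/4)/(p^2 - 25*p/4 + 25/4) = (4*p^2 + p - 5)/(4*p - 5)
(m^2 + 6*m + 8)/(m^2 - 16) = (m + 2)/(m - 4)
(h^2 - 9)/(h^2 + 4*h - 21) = (h + 3)/(h + 7)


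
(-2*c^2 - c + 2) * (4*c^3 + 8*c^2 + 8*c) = -8*c^5 - 20*c^4 - 16*c^3 + 8*c^2 + 16*c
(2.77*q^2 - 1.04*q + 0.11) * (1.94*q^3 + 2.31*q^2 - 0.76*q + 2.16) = 5.3738*q^5 + 4.3811*q^4 - 4.2942*q^3 + 7.0277*q^2 - 2.33*q + 0.2376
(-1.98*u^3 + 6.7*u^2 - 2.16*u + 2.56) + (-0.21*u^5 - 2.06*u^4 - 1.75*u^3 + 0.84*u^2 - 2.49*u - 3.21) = -0.21*u^5 - 2.06*u^4 - 3.73*u^3 + 7.54*u^2 - 4.65*u - 0.65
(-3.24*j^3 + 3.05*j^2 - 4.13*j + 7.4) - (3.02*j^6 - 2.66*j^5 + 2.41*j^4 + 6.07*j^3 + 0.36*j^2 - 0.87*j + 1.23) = -3.02*j^6 + 2.66*j^5 - 2.41*j^4 - 9.31*j^3 + 2.69*j^2 - 3.26*j + 6.17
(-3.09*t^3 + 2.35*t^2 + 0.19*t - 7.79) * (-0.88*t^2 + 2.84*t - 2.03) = 2.7192*t^5 - 10.8436*t^4 + 12.7795*t^3 + 2.6243*t^2 - 22.5093*t + 15.8137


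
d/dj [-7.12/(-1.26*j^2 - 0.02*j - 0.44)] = (-17.9424*j - 0.1424)/(1.26*j^2 + 0.02*j + 0.44)^2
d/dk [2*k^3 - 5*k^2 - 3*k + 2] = 6*k^2 - 10*k - 3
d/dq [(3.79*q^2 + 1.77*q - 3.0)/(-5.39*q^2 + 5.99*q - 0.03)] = (32.2424*q^2 - 32.5674*q + 17.9169)/(29.0521*q^4 - 64.5722*q^3 + 36.2035*q^2 - 0.3594*q + 0.0009)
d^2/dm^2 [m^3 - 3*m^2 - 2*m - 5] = 6*m - 6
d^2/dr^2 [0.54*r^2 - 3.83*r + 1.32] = 1.08000000000000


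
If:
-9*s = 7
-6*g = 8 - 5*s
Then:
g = -107/54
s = -7/9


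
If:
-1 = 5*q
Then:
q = -1/5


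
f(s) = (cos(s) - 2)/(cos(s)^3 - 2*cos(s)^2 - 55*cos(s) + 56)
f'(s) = (cos(s) - 2)*(3*sin(s)*cos(s)^2 - 4*sin(s)*cos(s) - 55*sin(s))/(cos(s)^3 - 2*cos(s)^2 - 55*cos(s) + 56)^2 - sin(s)/(cos(s)^3 - 2*cos(s)^2 - 55*cos(s) + 56) = (19*cos(s)/2 - 4*cos(2*s) + cos(3*s)/2 + 50)*sin(s)/(cos(s)^3 - 2*cos(s)^2 - 55*cos(s) + 56)^2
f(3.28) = -0.03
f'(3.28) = -0.00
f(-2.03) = -0.03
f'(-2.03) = -0.01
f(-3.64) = -0.03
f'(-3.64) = 0.00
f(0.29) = -0.45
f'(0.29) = 2.93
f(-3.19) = -0.03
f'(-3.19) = 0.00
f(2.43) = -0.03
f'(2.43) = 0.00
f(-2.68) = -0.03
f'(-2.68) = -0.00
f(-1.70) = -0.03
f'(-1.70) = -0.01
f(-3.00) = -0.03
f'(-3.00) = 0.00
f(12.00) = -0.13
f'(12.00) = -0.39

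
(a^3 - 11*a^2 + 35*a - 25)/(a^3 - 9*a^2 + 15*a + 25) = (a - 1)/(a + 1)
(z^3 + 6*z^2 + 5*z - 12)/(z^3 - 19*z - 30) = (z^2 + 3*z - 4)/(z^2 - 3*z - 10)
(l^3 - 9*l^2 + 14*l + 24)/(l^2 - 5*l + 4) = (l^2 - 5*l - 6)/(l - 1)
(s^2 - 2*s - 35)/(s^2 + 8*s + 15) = (s - 7)/(s + 3)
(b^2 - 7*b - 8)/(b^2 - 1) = (b - 8)/(b - 1)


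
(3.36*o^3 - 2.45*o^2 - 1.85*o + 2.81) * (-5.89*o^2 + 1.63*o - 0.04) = -19.7904*o^5 + 19.9073*o^4 + 6.7686*o^3 - 19.4684*o^2 + 4.6543*o - 0.1124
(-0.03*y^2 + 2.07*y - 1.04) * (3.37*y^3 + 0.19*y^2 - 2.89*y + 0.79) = -0.1011*y^5 + 6.9702*y^4 - 3.0248*y^3 - 6.2036*y^2 + 4.6409*y - 0.8216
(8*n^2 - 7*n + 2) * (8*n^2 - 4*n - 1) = 64*n^4 - 88*n^3 + 36*n^2 - n - 2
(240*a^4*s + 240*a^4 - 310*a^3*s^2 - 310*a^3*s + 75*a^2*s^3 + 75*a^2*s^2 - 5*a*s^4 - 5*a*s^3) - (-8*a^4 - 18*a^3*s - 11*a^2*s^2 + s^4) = 240*a^4*s + 248*a^4 - 310*a^3*s^2 - 292*a^3*s + 75*a^2*s^3 + 86*a^2*s^2 - 5*a*s^4 - 5*a*s^3 - s^4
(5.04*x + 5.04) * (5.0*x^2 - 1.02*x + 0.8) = 25.2*x^3 + 20.0592*x^2 - 1.1088*x + 4.032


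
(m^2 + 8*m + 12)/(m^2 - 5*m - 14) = (m + 6)/(m - 7)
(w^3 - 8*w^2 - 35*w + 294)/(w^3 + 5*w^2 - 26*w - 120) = (w^2 - 14*w + 49)/(w^2 - w - 20)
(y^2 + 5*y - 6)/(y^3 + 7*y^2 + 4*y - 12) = 1/(y + 2)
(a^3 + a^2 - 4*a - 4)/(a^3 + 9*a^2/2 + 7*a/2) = 2*(a^2 - 4)/(a*(2*a + 7))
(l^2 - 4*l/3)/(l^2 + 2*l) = (l - 4/3)/(l + 2)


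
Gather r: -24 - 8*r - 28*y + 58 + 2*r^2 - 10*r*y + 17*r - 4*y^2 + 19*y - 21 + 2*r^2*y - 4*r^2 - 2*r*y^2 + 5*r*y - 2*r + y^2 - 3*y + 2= r^2*(2*y - 2) + r*(-2*y^2 - 5*y + 7) - 3*y^2 - 12*y + 15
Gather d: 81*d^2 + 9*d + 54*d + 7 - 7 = 81*d^2 + 63*d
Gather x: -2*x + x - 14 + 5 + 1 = -x - 8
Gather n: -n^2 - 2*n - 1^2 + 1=-n^2 - 2*n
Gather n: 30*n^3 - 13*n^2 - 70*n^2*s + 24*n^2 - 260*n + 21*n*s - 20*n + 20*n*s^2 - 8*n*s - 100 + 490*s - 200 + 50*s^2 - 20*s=30*n^3 + n^2*(11 - 70*s) + n*(20*s^2 + 13*s - 280) + 50*s^2 + 470*s - 300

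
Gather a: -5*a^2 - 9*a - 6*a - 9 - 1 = -5*a^2 - 15*a - 10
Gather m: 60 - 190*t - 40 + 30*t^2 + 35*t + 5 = 30*t^2 - 155*t + 25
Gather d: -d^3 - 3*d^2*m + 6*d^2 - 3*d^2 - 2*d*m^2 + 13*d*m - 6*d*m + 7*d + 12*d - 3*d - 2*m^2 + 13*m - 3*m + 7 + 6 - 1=-d^3 + d^2*(3 - 3*m) + d*(-2*m^2 + 7*m + 16) - 2*m^2 + 10*m + 12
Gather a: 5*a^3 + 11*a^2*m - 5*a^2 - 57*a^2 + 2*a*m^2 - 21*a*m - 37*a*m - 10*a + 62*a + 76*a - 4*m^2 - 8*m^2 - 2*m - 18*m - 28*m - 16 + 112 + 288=5*a^3 + a^2*(11*m - 62) + a*(2*m^2 - 58*m + 128) - 12*m^2 - 48*m + 384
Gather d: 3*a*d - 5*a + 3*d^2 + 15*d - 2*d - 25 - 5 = -5*a + 3*d^2 + d*(3*a + 13) - 30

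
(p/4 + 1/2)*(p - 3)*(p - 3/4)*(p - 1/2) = p^4/4 - 9*p^3/16 - 35*p^2/32 + 57*p/32 - 9/16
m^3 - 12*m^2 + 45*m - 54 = (m - 6)*(m - 3)^2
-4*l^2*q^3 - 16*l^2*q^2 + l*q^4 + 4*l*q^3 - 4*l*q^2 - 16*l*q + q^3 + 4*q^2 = q*(-4*l + q)*(q + 4)*(l*q + 1)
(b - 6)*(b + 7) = b^2 + b - 42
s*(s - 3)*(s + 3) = s^3 - 9*s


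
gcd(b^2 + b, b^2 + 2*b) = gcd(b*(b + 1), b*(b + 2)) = b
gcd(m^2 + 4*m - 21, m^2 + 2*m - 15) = m - 3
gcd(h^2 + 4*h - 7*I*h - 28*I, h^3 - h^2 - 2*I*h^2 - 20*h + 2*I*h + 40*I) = h + 4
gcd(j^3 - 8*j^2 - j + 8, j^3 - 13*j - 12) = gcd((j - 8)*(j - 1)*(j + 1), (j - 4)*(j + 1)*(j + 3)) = j + 1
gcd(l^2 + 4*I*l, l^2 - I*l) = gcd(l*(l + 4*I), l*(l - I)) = l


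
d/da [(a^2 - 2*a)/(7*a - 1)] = (7*a^2 - 2*a + 2)/(49*a^2 - 14*a + 1)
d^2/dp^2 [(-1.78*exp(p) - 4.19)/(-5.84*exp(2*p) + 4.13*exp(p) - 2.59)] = (60.707968*exp(4*p) + 614.542032*exp(3*p) - 464.719752*exp(2*p) - 162.996519*exp(p) + 56.759591)*exp(p)/(199.176704*exp(6*p) - 422.568384*exp(5*p) + 563.8374*exp(4*p) - 445.257365*exp(3*p) + 250.058025*exp(2*p) - 83.113359*exp(p) + 17.373979)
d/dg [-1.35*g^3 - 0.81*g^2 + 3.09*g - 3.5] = -4.05*g^2 - 1.62*g + 3.09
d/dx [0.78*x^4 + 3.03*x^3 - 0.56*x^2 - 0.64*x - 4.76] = 3.12*x^3 + 9.09*x^2 - 1.12*x - 0.64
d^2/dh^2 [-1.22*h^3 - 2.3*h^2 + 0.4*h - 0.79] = -7.32*h - 4.6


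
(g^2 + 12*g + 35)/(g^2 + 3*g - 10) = (g + 7)/(g - 2)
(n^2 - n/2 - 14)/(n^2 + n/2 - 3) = (2*n^2 - n - 28)/(2*n^2 + n - 6)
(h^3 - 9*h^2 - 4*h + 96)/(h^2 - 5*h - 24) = h - 4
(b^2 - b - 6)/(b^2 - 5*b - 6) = (-b^2 + b + 6)/(-b^2 + 5*b + 6)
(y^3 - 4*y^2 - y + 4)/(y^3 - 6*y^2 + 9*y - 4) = (y + 1)/(y - 1)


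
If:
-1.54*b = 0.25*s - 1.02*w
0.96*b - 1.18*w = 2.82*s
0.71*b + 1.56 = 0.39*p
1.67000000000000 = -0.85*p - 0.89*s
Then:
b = -3.86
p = -3.03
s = 1.02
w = -5.58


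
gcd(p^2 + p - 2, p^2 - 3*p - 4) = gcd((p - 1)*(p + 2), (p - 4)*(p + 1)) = 1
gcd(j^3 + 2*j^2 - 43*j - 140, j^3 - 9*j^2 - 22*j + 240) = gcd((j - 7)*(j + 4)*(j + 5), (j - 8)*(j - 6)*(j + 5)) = j + 5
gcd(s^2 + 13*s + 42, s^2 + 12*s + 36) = s + 6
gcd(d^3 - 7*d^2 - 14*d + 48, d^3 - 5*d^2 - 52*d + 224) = d - 8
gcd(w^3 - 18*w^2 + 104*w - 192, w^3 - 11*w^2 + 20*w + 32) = w^2 - 12*w + 32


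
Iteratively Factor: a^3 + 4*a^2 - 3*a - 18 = (a - 2)*(a^2 + 6*a + 9) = (a - 2)*(a + 3)*(a + 3)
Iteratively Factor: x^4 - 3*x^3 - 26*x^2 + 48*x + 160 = (x + 2)*(x^3 - 5*x^2 - 16*x + 80) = (x + 2)*(x + 4)*(x^2 - 9*x + 20) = (x - 4)*(x + 2)*(x + 4)*(x - 5)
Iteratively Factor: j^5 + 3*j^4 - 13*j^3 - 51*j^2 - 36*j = (j)*(j^4 + 3*j^3 - 13*j^2 - 51*j - 36) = j*(j + 3)*(j^3 - 13*j - 12) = j*(j - 4)*(j + 3)*(j^2 + 4*j + 3) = j*(j - 4)*(j + 3)^2*(j + 1)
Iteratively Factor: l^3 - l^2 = (l)*(l^2 - l) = l^2*(l - 1)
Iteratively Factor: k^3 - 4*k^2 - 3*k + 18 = (k - 3)*(k^2 - k - 6) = (k - 3)^2*(k + 2)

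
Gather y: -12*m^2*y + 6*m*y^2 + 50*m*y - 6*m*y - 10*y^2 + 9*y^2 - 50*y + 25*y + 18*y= y^2*(6*m - 1) + y*(-12*m^2 + 44*m - 7)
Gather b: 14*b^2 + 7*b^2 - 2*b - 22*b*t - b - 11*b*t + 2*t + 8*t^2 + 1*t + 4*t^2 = 21*b^2 + b*(-33*t - 3) + 12*t^2 + 3*t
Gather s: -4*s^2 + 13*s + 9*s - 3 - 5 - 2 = -4*s^2 + 22*s - 10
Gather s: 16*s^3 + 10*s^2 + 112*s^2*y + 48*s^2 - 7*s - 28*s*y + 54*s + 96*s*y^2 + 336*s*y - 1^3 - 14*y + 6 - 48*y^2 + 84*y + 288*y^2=16*s^3 + s^2*(112*y + 58) + s*(96*y^2 + 308*y + 47) + 240*y^2 + 70*y + 5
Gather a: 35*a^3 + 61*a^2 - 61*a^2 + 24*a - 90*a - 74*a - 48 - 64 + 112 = 35*a^3 - 140*a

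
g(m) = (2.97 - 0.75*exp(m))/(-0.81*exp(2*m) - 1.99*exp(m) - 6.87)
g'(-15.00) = 0.00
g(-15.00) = -0.43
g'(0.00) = 0.16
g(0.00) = -0.23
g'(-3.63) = 0.01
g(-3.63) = -0.43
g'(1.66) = 0.07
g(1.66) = 0.02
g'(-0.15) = 0.15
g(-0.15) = -0.25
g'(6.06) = -0.00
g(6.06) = 0.00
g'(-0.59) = 0.11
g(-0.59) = -0.31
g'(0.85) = 0.17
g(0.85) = -0.08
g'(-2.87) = 0.01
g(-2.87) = -0.42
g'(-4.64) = 0.00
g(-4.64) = -0.43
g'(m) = (2.97 - 0.75*exp(m))*(1.62*exp(2*m) + 1.99*exp(m))/(-0.81*exp(2*m) - 1.99*exp(m) - 6.87)^2 - 0.75*exp(m)/(-0.81*exp(2*m) - 1.99*exp(m) - 6.87)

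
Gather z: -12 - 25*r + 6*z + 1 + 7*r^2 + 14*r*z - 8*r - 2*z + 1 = 7*r^2 - 33*r + z*(14*r + 4) - 10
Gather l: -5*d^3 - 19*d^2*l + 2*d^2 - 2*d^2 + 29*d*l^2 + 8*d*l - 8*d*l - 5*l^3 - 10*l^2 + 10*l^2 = -5*d^3 - 19*d^2*l + 29*d*l^2 - 5*l^3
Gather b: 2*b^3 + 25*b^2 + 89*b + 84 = 2*b^3 + 25*b^2 + 89*b + 84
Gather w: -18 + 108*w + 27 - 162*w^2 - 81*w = -162*w^2 + 27*w + 9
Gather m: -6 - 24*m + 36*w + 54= -24*m + 36*w + 48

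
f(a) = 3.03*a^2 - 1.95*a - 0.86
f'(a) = 6.06*a - 1.95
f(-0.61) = 1.46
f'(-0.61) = -5.65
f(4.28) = 46.30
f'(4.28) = 23.99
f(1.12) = 0.76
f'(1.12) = 4.84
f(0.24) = -1.15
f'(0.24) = -0.50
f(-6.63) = 145.26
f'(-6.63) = -42.13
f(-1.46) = 8.45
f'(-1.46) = -10.80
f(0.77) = -0.57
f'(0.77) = 2.72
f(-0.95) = 3.73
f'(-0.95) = -7.71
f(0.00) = -0.86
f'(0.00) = -1.95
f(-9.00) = 262.12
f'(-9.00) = -56.49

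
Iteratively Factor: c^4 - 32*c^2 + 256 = (c - 4)*(c^3 + 4*c^2 - 16*c - 64) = (c - 4)^2*(c^2 + 8*c + 16) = (c - 4)^2*(c + 4)*(c + 4)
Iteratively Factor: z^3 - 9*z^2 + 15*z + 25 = (z - 5)*(z^2 - 4*z - 5) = (z - 5)^2*(z + 1)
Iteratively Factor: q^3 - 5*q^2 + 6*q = (q - 2)*(q^2 - 3*q) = (q - 3)*(q - 2)*(q)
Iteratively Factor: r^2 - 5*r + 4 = (r - 4)*(r - 1)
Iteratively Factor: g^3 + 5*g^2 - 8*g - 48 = (g + 4)*(g^2 + g - 12) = (g - 3)*(g + 4)*(g + 4)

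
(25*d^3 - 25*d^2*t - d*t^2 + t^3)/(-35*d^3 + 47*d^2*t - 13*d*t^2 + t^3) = (5*d + t)/(-7*d + t)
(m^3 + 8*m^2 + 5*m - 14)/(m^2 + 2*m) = m + 6 - 7/m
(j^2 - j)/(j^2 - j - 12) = j*(1 - j)/(-j^2 + j + 12)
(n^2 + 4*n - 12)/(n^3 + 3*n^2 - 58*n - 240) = (n - 2)/(n^2 - 3*n - 40)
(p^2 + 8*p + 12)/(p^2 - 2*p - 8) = (p + 6)/(p - 4)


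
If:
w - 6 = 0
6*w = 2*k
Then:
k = 18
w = 6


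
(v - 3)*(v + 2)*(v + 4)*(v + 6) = v^4 + 9*v^3 + 8*v^2 - 84*v - 144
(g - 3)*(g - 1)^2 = g^3 - 5*g^2 + 7*g - 3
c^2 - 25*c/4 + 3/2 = (c - 6)*(c - 1/4)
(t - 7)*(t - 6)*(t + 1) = t^3 - 12*t^2 + 29*t + 42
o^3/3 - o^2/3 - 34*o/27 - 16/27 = (o/3 + 1/3)*(o - 8/3)*(o + 2/3)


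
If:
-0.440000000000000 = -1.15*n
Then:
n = 0.38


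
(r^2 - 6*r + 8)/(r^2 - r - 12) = (r - 2)/(r + 3)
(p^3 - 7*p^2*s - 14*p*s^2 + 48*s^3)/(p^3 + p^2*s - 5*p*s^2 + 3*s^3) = (p^2 - 10*p*s + 16*s^2)/(p^2 - 2*p*s + s^2)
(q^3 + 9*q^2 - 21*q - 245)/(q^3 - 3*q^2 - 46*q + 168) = (q^2 + 2*q - 35)/(q^2 - 10*q + 24)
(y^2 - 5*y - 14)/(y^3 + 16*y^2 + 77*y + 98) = (y - 7)/(y^2 + 14*y + 49)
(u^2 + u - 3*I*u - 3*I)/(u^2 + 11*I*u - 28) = (u^2 + u - 3*I*u - 3*I)/(u^2 + 11*I*u - 28)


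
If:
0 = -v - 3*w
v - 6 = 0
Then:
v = 6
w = -2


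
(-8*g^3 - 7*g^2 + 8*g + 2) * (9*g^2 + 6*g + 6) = -72*g^5 - 111*g^4 - 18*g^3 + 24*g^2 + 60*g + 12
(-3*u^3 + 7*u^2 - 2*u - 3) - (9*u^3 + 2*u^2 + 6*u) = -12*u^3 + 5*u^2 - 8*u - 3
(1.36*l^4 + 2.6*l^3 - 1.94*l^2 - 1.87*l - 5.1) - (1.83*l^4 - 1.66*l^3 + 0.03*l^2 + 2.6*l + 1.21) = -0.47*l^4 + 4.26*l^3 - 1.97*l^2 - 4.47*l - 6.31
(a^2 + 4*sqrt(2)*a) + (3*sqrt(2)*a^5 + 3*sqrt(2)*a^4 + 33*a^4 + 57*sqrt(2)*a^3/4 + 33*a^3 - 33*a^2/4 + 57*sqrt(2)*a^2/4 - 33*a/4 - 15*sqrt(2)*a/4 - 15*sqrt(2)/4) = 3*sqrt(2)*a^5 + 3*sqrt(2)*a^4 + 33*a^4 + 57*sqrt(2)*a^3/4 + 33*a^3 - 29*a^2/4 + 57*sqrt(2)*a^2/4 - 33*a/4 + sqrt(2)*a/4 - 15*sqrt(2)/4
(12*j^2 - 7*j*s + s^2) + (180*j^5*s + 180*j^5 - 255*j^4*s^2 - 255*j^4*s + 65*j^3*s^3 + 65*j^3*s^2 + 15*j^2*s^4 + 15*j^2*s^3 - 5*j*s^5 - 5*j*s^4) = 180*j^5*s + 180*j^5 - 255*j^4*s^2 - 255*j^4*s + 65*j^3*s^3 + 65*j^3*s^2 + 15*j^2*s^4 + 15*j^2*s^3 + 12*j^2 - 5*j*s^5 - 5*j*s^4 - 7*j*s + s^2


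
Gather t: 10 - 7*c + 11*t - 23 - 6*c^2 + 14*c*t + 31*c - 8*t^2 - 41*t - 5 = -6*c^2 + 24*c - 8*t^2 + t*(14*c - 30) - 18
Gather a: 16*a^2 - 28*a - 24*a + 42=16*a^2 - 52*a + 42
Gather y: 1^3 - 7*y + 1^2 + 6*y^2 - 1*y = 6*y^2 - 8*y + 2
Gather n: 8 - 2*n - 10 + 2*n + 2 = 0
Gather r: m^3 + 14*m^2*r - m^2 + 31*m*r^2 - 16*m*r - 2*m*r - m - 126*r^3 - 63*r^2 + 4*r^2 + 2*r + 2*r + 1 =m^3 - m^2 - m - 126*r^3 + r^2*(31*m - 59) + r*(14*m^2 - 18*m + 4) + 1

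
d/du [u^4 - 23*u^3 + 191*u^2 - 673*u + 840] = 4*u^3 - 69*u^2 + 382*u - 673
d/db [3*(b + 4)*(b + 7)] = 6*b + 33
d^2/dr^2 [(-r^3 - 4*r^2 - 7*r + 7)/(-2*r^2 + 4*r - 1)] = 2*(74*r^3 - 120*r^2 + 129*r - 66)/(8*r^6 - 48*r^5 + 108*r^4 - 112*r^3 + 54*r^2 - 12*r + 1)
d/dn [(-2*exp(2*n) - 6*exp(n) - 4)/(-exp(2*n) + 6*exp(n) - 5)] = (-18*exp(2*n) + 12*exp(n) + 54)*exp(n)/(exp(4*n) - 12*exp(3*n) + 46*exp(2*n) - 60*exp(n) + 25)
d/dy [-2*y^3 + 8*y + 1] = 8 - 6*y^2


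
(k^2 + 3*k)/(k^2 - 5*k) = (k + 3)/(k - 5)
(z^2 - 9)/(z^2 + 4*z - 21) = (z + 3)/(z + 7)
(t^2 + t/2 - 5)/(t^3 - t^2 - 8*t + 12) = (t + 5/2)/(t^2 + t - 6)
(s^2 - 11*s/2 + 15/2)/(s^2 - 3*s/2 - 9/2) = (2*s - 5)/(2*s + 3)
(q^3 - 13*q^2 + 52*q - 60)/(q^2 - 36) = (q^2 - 7*q + 10)/(q + 6)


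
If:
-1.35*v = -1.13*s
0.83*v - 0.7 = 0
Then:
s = 1.01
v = 0.84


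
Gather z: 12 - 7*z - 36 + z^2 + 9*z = z^2 + 2*z - 24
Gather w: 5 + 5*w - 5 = 5*w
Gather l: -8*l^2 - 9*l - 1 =-8*l^2 - 9*l - 1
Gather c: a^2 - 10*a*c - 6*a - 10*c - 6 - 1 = a^2 - 6*a + c*(-10*a - 10) - 7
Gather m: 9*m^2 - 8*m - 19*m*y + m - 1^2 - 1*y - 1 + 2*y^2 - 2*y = 9*m^2 + m*(-19*y - 7) + 2*y^2 - 3*y - 2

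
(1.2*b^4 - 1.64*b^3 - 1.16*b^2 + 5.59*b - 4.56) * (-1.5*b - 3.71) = -1.8*b^5 - 1.992*b^4 + 7.8244*b^3 - 4.0814*b^2 - 13.8989*b + 16.9176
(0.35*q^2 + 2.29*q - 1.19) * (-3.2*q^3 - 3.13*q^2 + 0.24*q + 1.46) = -1.12*q^5 - 8.4235*q^4 - 3.2757*q^3 + 4.7853*q^2 + 3.0578*q - 1.7374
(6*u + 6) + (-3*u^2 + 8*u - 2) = -3*u^2 + 14*u + 4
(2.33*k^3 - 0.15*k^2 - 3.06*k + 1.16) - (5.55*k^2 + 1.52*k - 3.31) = 2.33*k^3 - 5.7*k^2 - 4.58*k + 4.47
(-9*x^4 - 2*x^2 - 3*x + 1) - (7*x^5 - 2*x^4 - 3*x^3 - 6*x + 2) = -7*x^5 - 7*x^4 + 3*x^3 - 2*x^2 + 3*x - 1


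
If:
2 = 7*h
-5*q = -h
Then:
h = 2/7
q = 2/35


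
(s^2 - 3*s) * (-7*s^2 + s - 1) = -7*s^4 + 22*s^3 - 4*s^2 + 3*s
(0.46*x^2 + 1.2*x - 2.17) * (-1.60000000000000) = -0.736*x^2 - 1.92*x + 3.472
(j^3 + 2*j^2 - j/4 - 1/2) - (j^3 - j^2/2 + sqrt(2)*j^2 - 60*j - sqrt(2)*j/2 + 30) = -sqrt(2)*j^2 + 5*j^2/2 + sqrt(2)*j/2 + 239*j/4 - 61/2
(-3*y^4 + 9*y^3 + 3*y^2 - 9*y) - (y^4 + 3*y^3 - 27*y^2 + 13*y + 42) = -4*y^4 + 6*y^3 + 30*y^2 - 22*y - 42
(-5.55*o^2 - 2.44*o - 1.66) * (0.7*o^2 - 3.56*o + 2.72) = -3.885*o^4 + 18.05*o^3 - 7.5716*o^2 - 0.7272*o - 4.5152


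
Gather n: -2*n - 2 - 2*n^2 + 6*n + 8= -2*n^2 + 4*n + 6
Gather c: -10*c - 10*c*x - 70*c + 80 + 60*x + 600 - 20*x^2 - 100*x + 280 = c*(-10*x - 80) - 20*x^2 - 40*x + 960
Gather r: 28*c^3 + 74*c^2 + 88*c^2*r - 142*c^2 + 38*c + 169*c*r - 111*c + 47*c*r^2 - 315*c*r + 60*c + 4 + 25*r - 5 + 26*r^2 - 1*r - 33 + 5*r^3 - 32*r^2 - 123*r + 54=28*c^3 - 68*c^2 - 13*c + 5*r^3 + r^2*(47*c - 6) + r*(88*c^2 - 146*c - 99) + 20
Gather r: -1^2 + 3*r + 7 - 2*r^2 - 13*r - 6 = -2*r^2 - 10*r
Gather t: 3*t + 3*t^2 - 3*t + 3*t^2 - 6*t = 6*t^2 - 6*t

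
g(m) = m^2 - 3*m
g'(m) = 2*m - 3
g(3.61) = 2.20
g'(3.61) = 4.22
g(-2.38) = 12.80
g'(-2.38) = -7.76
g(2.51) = -1.23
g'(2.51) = 2.02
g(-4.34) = 31.86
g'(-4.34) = -11.68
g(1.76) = -2.18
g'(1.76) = 0.52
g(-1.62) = 7.48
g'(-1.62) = -6.24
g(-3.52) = 22.95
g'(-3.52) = -10.04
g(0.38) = -1.00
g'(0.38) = -2.24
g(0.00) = 0.00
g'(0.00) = -3.00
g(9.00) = 54.00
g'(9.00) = 15.00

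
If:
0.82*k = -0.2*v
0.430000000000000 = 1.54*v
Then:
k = -0.07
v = 0.28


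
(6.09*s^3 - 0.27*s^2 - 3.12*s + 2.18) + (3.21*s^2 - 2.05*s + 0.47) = 6.09*s^3 + 2.94*s^2 - 5.17*s + 2.65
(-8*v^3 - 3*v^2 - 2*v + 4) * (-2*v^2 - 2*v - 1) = 16*v^5 + 22*v^4 + 18*v^3 - v^2 - 6*v - 4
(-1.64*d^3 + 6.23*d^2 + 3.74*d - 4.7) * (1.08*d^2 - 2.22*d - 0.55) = -1.7712*d^5 + 10.3692*d^4 - 8.8894*d^3 - 16.8053*d^2 + 8.377*d + 2.585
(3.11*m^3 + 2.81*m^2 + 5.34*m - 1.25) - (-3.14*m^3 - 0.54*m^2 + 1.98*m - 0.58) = 6.25*m^3 + 3.35*m^2 + 3.36*m - 0.67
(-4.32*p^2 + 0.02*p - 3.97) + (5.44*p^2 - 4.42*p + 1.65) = 1.12*p^2 - 4.4*p - 2.32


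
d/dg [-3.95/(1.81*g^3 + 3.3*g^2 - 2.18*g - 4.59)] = (21.4485*g^2 + 26.07*g - 8.611)/(1.81*g^3 + 3.3*g^2 - 2.18*g - 4.59)^2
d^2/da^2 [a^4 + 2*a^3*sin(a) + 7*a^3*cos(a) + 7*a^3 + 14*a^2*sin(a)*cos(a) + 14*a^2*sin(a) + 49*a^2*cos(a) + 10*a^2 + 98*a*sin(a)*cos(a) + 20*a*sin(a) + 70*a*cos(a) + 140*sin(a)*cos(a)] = -2*a^3*sin(a) - 7*a^3*cos(a) - 56*a^2*sin(a) - 28*a^2*sin(2*a) - 37*a^2*cos(a) + 12*a^2 - 204*a*sin(a) - 196*a*sin(2*a) + 28*a*cos(a) + 56*a*cos(2*a) + 42*a - 112*sin(a) - 266*sin(2*a) + 138*cos(a) + 196*cos(2*a) + 20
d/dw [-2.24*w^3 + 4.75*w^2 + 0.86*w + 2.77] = -6.72*w^2 + 9.5*w + 0.86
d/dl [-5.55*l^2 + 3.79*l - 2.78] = 3.79 - 11.1*l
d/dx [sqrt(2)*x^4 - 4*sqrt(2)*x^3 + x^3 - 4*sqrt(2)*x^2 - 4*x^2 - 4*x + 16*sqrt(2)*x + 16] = 4*sqrt(2)*x^3 - 12*sqrt(2)*x^2 + 3*x^2 - 8*sqrt(2)*x - 8*x - 4 + 16*sqrt(2)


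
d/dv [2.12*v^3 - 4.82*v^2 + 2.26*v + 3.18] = 6.36*v^2 - 9.64*v + 2.26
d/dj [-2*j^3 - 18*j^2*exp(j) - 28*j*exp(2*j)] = -18*j^2*exp(j) - 6*j^2 - 56*j*exp(2*j) - 36*j*exp(j) - 28*exp(2*j)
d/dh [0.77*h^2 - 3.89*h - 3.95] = 1.54*h - 3.89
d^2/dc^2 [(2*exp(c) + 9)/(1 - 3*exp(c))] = (-87*exp(c) - 29)*exp(c)/(27*exp(3*c) - 27*exp(2*c) + 9*exp(c) - 1)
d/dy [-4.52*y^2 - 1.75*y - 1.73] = -9.04*y - 1.75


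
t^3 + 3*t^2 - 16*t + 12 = (t - 2)*(t - 1)*(t + 6)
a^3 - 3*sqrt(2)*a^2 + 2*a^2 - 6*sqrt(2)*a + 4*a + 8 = (a + 2)*(a - 2*sqrt(2))*(a - sqrt(2))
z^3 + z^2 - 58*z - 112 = (z - 8)*(z + 2)*(z + 7)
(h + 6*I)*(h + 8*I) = h^2 + 14*I*h - 48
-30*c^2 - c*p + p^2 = (-6*c + p)*(5*c + p)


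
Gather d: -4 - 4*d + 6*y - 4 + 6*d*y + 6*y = d*(6*y - 4) + 12*y - 8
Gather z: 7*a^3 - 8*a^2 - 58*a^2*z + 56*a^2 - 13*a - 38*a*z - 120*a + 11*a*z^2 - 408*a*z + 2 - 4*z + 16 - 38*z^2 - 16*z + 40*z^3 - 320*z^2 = 7*a^3 + 48*a^2 - 133*a + 40*z^3 + z^2*(11*a - 358) + z*(-58*a^2 - 446*a - 20) + 18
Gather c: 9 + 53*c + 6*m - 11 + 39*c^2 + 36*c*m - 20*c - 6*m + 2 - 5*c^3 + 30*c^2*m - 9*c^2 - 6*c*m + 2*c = -5*c^3 + c^2*(30*m + 30) + c*(30*m + 35)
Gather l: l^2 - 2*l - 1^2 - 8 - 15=l^2 - 2*l - 24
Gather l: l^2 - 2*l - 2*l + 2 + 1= l^2 - 4*l + 3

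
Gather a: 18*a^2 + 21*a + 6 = 18*a^2 + 21*a + 6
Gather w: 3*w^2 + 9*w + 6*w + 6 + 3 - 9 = 3*w^2 + 15*w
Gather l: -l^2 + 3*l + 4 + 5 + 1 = -l^2 + 3*l + 10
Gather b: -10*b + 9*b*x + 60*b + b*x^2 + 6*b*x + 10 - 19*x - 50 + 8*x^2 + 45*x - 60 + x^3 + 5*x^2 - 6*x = b*(x^2 + 15*x + 50) + x^3 + 13*x^2 + 20*x - 100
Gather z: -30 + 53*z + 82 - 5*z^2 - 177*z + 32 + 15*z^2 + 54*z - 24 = 10*z^2 - 70*z + 60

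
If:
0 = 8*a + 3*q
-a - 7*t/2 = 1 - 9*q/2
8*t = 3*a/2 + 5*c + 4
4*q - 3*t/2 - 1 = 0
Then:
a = -12/107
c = -298/535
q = 32/107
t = 14/107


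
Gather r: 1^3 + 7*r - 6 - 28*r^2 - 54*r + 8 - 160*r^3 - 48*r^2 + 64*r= -160*r^3 - 76*r^2 + 17*r + 3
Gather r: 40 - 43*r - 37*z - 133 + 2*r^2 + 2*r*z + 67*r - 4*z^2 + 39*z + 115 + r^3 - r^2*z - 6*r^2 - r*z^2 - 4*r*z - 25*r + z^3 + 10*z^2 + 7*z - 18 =r^3 + r^2*(-z - 4) + r*(-z^2 - 2*z - 1) + z^3 + 6*z^2 + 9*z + 4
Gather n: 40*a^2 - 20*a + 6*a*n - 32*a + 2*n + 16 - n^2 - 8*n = 40*a^2 - 52*a - n^2 + n*(6*a - 6) + 16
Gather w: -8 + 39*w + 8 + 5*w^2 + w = 5*w^2 + 40*w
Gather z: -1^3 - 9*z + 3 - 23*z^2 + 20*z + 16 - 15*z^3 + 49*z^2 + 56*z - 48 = -15*z^3 + 26*z^2 + 67*z - 30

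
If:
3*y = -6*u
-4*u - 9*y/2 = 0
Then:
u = 0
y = 0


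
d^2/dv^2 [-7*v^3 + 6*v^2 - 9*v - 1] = 12 - 42*v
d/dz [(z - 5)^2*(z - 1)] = (z - 5)*(3*z - 7)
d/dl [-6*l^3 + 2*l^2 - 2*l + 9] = -18*l^2 + 4*l - 2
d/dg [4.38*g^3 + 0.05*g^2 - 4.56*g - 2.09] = 13.14*g^2 + 0.1*g - 4.56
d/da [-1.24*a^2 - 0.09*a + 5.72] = -2.48*a - 0.09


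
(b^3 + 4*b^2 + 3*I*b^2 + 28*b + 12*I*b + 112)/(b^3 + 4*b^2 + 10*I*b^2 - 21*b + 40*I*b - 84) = (b - 4*I)/(b + 3*I)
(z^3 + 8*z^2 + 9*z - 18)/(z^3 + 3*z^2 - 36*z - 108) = (z - 1)/(z - 6)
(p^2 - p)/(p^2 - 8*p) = (p - 1)/(p - 8)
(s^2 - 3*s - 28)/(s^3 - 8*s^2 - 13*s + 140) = 1/(s - 5)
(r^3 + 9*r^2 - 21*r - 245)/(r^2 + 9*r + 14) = (r^2 + 2*r - 35)/(r + 2)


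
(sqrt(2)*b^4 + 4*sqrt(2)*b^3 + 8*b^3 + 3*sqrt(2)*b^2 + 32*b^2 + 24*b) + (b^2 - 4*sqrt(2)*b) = sqrt(2)*b^4 + 4*sqrt(2)*b^3 + 8*b^3 + 3*sqrt(2)*b^2 + 33*b^2 - 4*sqrt(2)*b + 24*b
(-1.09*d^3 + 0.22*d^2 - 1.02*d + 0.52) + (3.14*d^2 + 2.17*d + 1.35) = -1.09*d^3 + 3.36*d^2 + 1.15*d + 1.87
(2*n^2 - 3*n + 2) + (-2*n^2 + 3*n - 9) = -7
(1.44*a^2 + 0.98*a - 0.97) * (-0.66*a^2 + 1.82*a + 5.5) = -0.9504*a^4 + 1.974*a^3 + 10.3438*a^2 + 3.6246*a - 5.335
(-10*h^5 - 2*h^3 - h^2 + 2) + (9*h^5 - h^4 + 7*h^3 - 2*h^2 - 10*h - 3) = -h^5 - h^4 + 5*h^3 - 3*h^2 - 10*h - 1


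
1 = 1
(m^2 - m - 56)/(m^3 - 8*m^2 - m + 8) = (m + 7)/(m^2 - 1)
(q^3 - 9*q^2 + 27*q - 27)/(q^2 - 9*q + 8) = (q^3 - 9*q^2 + 27*q - 27)/(q^2 - 9*q + 8)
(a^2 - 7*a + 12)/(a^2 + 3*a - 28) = (a - 3)/(a + 7)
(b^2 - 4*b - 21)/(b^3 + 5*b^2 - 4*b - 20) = (b^2 - 4*b - 21)/(b^3 + 5*b^2 - 4*b - 20)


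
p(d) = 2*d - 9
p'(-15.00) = 2.00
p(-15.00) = -39.00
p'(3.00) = 2.00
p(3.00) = -3.00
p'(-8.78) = 2.00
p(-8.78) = -26.56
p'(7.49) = 2.00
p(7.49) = 5.98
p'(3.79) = 2.00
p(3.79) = -1.42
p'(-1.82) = 2.00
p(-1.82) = -12.64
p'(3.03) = 2.00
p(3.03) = -2.94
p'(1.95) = 2.00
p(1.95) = -5.10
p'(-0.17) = 2.00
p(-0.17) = -9.34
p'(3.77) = 2.00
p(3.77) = -1.46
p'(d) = 2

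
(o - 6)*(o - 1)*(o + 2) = o^3 - 5*o^2 - 8*o + 12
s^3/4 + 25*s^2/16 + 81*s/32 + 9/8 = (s/4 + 1)*(s + 3/4)*(s + 3/2)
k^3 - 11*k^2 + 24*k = k*(k - 8)*(k - 3)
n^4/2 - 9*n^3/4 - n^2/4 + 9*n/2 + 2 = (n/2 + 1/2)*(n - 4)*(n - 2)*(n + 1/2)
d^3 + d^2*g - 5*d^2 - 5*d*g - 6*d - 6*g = (d - 6)*(d + 1)*(d + g)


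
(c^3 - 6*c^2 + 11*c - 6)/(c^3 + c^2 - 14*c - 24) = (c^3 - 6*c^2 + 11*c - 6)/(c^3 + c^2 - 14*c - 24)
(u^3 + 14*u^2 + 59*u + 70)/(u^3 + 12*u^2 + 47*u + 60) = (u^2 + 9*u + 14)/(u^2 + 7*u + 12)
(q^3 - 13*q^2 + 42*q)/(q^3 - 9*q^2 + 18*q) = (q - 7)/(q - 3)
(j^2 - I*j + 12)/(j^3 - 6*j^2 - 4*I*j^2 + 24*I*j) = (j + 3*I)/(j*(j - 6))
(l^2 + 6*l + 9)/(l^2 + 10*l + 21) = (l + 3)/(l + 7)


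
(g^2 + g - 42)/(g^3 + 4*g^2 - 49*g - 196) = (g - 6)/(g^2 - 3*g - 28)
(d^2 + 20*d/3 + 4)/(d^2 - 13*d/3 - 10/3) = (d + 6)/(d - 5)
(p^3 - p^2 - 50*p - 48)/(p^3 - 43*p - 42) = (p - 8)/(p - 7)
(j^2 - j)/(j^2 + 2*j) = (j - 1)/(j + 2)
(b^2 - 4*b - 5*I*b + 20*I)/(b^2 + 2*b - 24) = (b - 5*I)/(b + 6)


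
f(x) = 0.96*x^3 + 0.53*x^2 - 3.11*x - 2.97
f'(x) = 2.88*x^2 + 1.06*x - 3.11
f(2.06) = 1.26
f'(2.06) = 11.30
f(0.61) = -4.45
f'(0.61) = -1.39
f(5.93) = 197.41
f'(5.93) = 104.45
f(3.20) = 23.96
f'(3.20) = 29.77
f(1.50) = -3.20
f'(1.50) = 4.96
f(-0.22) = -2.27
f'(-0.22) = -3.20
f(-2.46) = -6.40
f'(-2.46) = 11.71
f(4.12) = 60.35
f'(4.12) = 50.14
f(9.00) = 711.81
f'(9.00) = 239.71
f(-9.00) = -631.89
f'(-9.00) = 220.63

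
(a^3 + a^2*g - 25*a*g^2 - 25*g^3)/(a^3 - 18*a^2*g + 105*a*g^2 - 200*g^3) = (a^2 + 6*a*g + 5*g^2)/(a^2 - 13*a*g + 40*g^2)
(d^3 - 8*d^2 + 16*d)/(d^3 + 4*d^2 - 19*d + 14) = d*(d^2 - 8*d + 16)/(d^3 + 4*d^2 - 19*d + 14)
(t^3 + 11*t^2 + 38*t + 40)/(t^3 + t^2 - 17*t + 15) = (t^2 + 6*t + 8)/(t^2 - 4*t + 3)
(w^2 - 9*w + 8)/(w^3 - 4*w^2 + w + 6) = (w^2 - 9*w + 8)/(w^3 - 4*w^2 + w + 6)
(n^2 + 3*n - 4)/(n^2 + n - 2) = (n + 4)/(n + 2)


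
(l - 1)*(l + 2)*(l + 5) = l^3 + 6*l^2 + 3*l - 10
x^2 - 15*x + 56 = (x - 8)*(x - 7)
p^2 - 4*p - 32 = (p - 8)*(p + 4)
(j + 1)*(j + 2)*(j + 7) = j^3 + 10*j^2 + 23*j + 14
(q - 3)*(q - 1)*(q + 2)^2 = q^4 - 9*q^2 - 4*q + 12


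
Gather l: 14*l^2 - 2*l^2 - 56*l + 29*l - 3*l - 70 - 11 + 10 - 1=12*l^2 - 30*l - 72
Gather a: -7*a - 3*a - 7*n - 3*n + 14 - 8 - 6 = -10*a - 10*n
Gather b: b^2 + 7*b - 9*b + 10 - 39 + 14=b^2 - 2*b - 15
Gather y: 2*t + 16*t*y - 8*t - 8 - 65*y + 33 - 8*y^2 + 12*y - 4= -6*t - 8*y^2 + y*(16*t - 53) + 21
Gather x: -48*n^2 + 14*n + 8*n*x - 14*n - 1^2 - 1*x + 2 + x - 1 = -48*n^2 + 8*n*x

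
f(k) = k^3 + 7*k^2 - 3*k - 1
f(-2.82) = 40.70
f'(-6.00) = 21.00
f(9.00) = 1268.00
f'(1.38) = 22.03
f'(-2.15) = -19.23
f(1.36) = 10.38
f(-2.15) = 27.87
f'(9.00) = 366.00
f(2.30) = 41.30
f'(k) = 3*k^2 + 14*k - 3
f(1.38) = 10.82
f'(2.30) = 45.07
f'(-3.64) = -14.21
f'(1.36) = 21.59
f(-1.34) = 13.18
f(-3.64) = 54.44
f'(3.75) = 91.69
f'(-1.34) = -16.37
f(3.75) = 138.92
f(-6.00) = 53.00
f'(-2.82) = -18.62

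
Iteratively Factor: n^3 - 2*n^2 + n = (n - 1)*(n^2 - n) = n*(n - 1)*(n - 1)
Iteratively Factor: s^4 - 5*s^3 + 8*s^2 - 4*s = (s - 2)*(s^3 - 3*s^2 + 2*s) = (s - 2)*(s - 1)*(s^2 - 2*s) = (s - 2)^2*(s - 1)*(s)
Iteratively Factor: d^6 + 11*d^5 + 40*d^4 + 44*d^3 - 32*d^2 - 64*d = (d + 4)*(d^5 + 7*d^4 + 12*d^3 - 4*d^2 - 16*d) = (d - 1)*(d + 4)*(d^4 + 8*d^3 + 20*d^2 + 16*d) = (d - 1)*(d + 4)^2*(d^3 + 4*d^2 + 4*d) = (d - 1)*(d + 2)*(d + 4)^2*(d^2 + 2*d) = d*(d - 1)*(d + 2)*(d + 4)^2*(d + 2)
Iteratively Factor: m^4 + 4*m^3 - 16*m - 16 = (m + 2)*(m^3 + 2*m^2 - 4*m - 8) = (m + 2)^2*(m^2 - 4) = (m + 2)^3*(m - 2)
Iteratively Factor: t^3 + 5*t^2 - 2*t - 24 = (t + 3)*(t^2 + 2*t - 8) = (t - 2)*(t + 3)*(t + 4)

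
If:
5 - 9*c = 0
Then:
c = 5/9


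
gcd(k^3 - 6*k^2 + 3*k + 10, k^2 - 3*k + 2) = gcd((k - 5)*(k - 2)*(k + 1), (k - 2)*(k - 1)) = k - 2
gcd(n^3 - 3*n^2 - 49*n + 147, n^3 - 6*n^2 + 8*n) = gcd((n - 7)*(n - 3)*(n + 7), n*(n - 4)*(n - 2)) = 1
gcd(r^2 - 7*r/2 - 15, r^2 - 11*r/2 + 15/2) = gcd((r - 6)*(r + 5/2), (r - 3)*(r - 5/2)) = 1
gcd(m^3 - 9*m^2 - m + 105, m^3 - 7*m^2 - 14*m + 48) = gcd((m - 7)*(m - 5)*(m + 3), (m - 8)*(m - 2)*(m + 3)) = m + 3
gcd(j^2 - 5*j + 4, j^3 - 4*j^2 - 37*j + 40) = j - 1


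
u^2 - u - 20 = (u - 5)*(u + 4)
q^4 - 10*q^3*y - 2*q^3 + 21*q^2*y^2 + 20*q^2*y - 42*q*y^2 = q*(q - 2)*(q - 7*y)*(q - 3*y)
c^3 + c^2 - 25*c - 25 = (c - 5)*(c + 1)*(c + 5)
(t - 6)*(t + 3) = t^2 - 3*t - 18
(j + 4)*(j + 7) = j^2 + 11*j + 28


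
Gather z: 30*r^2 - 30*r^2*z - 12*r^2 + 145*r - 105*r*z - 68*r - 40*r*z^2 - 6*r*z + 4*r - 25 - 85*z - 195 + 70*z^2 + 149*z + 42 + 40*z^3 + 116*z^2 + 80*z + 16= 18*r^2 + 81*r + 40*z^3 + z^2*(186 - 40*r) + z*(-30*r^2 - 111*r + 144) - 162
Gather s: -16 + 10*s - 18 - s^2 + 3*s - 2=-s^2 + 13*s - 36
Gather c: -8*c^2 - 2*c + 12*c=-8*c^2 + 10*c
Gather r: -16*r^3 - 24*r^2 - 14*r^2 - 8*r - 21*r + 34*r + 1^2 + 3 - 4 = -16*r^3 - 38*r^2 + 5*r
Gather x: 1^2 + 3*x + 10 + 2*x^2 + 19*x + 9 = 2*x^2 + 22*x + 20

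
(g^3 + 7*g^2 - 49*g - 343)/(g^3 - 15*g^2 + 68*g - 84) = (g^2 + 14*g + 49)/(g^2 - 8*g + 12)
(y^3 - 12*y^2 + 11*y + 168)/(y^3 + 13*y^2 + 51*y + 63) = (y^2 - 15*y + 56)/(y^2 + 10*y + 21)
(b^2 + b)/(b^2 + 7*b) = (b + 1)/(b + 7)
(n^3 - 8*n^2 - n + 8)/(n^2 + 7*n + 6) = (n^2 - 9*n + 8)/(n + 6)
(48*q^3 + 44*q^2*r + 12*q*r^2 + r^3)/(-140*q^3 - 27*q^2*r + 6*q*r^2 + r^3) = (-12*q^2 - 8*q*r - r^2)/(35*q^2 - 2*q*r - r^2)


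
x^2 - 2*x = x*(x - 2)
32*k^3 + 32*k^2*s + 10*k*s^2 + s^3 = (2*k + s)*(4*k + s)^2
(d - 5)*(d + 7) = d^2 + 2*d - 35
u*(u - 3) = u^2 - 3*u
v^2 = v^2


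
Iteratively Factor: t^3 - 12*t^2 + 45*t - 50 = (t - 5)*(t^2 - 7*t + 10) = (t - 5)*(t - 2)*(t - 5)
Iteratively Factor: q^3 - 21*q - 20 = (q - 5)*(q^2 + 5*q + 4) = (q - 5)*(q + 1)*(q + 4)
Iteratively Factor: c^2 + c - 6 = (c - 2)*(c + 3)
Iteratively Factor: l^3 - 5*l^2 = (l - 5)*(l^2) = l*(l - 5)*(l)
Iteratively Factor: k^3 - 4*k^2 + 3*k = (k - 3)*(k^2 - k) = (k - 3)*(k - 1)*(k)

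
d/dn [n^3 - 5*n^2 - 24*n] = 3*n^2 - 10*n - 24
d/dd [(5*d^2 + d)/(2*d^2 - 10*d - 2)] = (-26*d^2 - 10*d - 1)/(2*(d^4 - 10*d^3 + 23*d^2 + 10*d + 1))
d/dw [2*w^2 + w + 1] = 4*w + 1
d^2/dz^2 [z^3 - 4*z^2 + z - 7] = 6*z - 8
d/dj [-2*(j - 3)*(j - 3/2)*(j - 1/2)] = -6*j^2 + 20*j - 27/2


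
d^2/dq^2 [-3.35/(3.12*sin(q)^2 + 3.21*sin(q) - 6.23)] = (130.44096*sin(q)^4 + 100.65276*sin(q)^3 + 99.321135*sin(q)^2 - 134.311215*sin(q) - 199.26939)/(3.12*sin(q)^2 + 3.21*sin(q) - 6.23)^3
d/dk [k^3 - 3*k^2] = 3*k*(k - 2)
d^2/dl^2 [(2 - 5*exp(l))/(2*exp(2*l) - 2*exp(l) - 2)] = (-5*exp(4*l) + 3*exp(3*l) - 36*exp(2*l) + 15*exp(l) - 7)*exp(l)/(2*(exp(6*l) - 3*exp(5*l) + 5*exp(3*l) - 3*exp(l) - 1))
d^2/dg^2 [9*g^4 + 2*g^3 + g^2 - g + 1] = 108*g^2 + 12*g + 2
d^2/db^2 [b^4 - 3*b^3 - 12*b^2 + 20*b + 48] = 12*b^2 - 18*b - 24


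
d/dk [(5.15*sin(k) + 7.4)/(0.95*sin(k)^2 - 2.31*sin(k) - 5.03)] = (-14.06*sin(k) + 2.44625*cos(2*k) - 11.25675)*cos(k)/(-0.95*sin(k)^2 + 2.31*sin(k) + 5.03)^2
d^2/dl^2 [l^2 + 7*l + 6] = 2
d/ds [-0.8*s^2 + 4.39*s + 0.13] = 4.39 - 1.6*s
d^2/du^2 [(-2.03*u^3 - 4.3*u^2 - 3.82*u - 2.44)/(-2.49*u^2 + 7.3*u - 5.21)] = (-1.4210854715202e-14*u^5 + 1.4210854715202e-14*u^4 + 367.37839*u^3 - 707.173296*u^2 - 232.83501*u + 720.758828)/(15.438249*u^6 - 135.78219*u^5 + 494.983863*u^4 - 957.23002*u^3 + 1035.689127*u^2 - 594.45579*u + 141.420761)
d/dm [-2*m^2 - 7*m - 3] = -4*m - 7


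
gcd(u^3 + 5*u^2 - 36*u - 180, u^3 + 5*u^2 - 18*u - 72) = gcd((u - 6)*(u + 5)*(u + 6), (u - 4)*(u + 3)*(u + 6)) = u + 6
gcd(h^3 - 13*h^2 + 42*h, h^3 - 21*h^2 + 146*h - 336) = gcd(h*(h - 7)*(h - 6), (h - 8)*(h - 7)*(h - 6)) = h^2 - 13*h + 42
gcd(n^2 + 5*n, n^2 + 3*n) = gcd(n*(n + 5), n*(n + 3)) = n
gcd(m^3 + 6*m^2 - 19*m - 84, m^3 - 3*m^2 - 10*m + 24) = m^2 - m - 12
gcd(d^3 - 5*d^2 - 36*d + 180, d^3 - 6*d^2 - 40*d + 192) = d + 6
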